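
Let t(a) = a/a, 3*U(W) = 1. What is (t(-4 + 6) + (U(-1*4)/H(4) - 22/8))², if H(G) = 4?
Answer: 25/9 ≈ 2.7778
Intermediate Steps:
U(W) = ⅓ (U(W) = (⅓)*1 = ⅓)
t(a) = 1
(t(-4 + 6) + (U(-1*4)/H(4) - 22/8))² = (1 + ((⅓)/4 - 22/8))² = (1 + ((⅓)*(¼) - 22*⅛))² = (1 + (1/12 - 11/4))² = (1 - 8/3)² = (-5/3)² = 25/9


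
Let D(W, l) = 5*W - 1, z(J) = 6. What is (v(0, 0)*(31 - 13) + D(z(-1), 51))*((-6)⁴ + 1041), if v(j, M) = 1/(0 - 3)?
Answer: 53751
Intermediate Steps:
v(j, M) = -⅓ (v(j, M) = 1/(-3) = -⅓)
D(W, l) = -1 + 5*W
(v(0, 0)*(31 - 13) + D(z(-1), 51))*((-6)⁴ + 1041) = (-(31 - 13)/3 + (-1 + 5*6))*((-6)⁴ + 1041) = (-⅓*18 + (-1 + 30))*(1296 + 1041) = (-6 + 29)*2337 = 23*2337 = 53751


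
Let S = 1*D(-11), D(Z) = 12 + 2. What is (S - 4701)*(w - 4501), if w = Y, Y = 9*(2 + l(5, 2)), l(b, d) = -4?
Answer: 21180553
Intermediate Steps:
D(Z) = 14
S = 14 (S = 1*14 = 14)
Y = -18 (Y = 9*(2 - 4) = 9*(-2) = -18)
w = -18
(S - 4701)*(w - 4501) = (14 - 4701)*(-18 - 4501) = -4687*(-4519) = 21180553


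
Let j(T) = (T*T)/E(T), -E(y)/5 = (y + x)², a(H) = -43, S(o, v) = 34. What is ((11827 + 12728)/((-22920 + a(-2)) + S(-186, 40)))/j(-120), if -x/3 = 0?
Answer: 40925/7643 ≈ 5.3546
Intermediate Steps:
x = 0 (x = -3*0 = 0)
E(y) = -5*y² (E(y) = -5*(y + 0)² = -5*y²)
j(T) = -⅕ (j(T) = (T*T)/((-5*T²)) = T²*(-1/(5*T²)) = -⅕)
((11827 + 12728)/((-22920 + a(-2)) + S(-186, 40)))/j(-120) = ((11827 + 12728)/((-22920 - 43) + 34))/(-⅕) = (24555/(-22963 + 34))*(-5) = (24555/(-22929))*(-5) = (24555*(-1/22929))*(-5) = -8185/7643*(-5) = 40925/7643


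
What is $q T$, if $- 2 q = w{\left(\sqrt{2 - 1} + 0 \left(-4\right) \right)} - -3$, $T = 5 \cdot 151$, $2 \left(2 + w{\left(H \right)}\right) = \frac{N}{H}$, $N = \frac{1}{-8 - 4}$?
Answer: $- \frac{17365}{48} \approx -361.77$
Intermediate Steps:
$N = - \frac{1}{12}$ ($N = \frac{1}{-12} = - \frac{1}{12} \approx -0.083333$)
$w{\left(H \right)} = -2 - \frac{1}{24 H}$ ($w{\left(H \right)} = -2 + \frac{\left(- \frac{1}{12}\right) \frac{1}{H}}{2} = -2 - \frac{1}{24 H}$)
$T = 755$
$q = - \frac{23}{48}$ ($q = - \frac{\left(-2 - \frac{1}{24 \left(\sqrt{2 - 1} + 0 \left(-4\right)\right)}\right) - -3}{2} = - \frac{\left(-2 - \frac{1}{24 \left(\sqrt{1} + 0\right)}\right) + 3}{2} = - \frac{\left(-2 - \frac{1}{24 \left(1 + 0\right)}\right) + 3}{2} = - \frac{\left(-2 - \frac{1}{24 \cdot 1}\right) + 3}{2} = - \frac{\left(-2 - \frac{1}{24}\right) + 3}{2} = - \frac{- \frac{49}{24} + 3}{2} = \left(- \frac{1}{2}\right) \frac{23}{24} = - \frac{23}{48} \approx -0.47917$)
$q T = \left(- \frac{23}{48}\right) 755 = - \frac{17365}{48}$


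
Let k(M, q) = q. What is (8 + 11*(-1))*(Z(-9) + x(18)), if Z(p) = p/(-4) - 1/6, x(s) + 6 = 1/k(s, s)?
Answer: 139/12 ≈ 11.583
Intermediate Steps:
x(s) = -6 + 1/s
Z(p) = -1/6 - p/4 (Z(p) = p*(-1/4) - 1*1/6 = -p/4 - 1/6 = -1/6 - p/4)
(8 + 11*(-1))*(Z(-9) + x(18)) = (8 + 11*(-1))*((-1/6 - 1/4*(-9)) + (-6 + 1/18)) = (8 - 11)*((-1/6 + 9/4) + (-6 + 1/18)) = -3*(25/12 - 107/18) = -3*(-139/36) = 139/12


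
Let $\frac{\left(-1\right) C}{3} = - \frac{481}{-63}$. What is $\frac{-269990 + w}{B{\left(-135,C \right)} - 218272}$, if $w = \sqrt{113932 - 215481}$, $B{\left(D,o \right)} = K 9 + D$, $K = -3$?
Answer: $\frac{134995}{109217} - \frac{i \sqrt{101549}}{218434} \approx 1.236 - 0.0014589 i$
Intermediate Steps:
$C = - \frac{481}{21}$ ($C = - 3 \left(- \frac{481}{-63}\right) = - 3 \left(\left(-481\right) \left(- \frac{1}{63}\right)\right) = \left(-3\right) \frac{481}{63} = - \frac{481}{21} \approx -22.905$)
$B{\left(D,o \right)} = -27 + D$ ($B{\left(D,o \right)} = \left(-3\right) 9 + D = -27 + D$)
$w = i \sqrt{101549}$ ($w = \sqrt{-101549} = i \sqrt{101549} \approx 318.67 i$)
$\frac{-269990 + w}{B{\left(-135,C \right)} - 218272} = \frac{-269990 + i \sqrt{101549}}{\left(-27 - 135\right) - 218272} = \frac{-269990 + i \sqrt{101549}}{-162 - 218272} = \frac{-269990 + i \sqrt{101549}}{-218434} = \left(-269990 + i \sqrt{101549}\right) \left(- \frac{1}{218434}\right) = \frac{134995}{109217} - \frac{i \sqrt{101549}}{218434}$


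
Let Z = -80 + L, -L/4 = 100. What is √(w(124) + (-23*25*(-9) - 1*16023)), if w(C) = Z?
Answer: 8*I*√177 ≈ 106.43*I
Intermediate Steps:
L = -400 (L = -4*100 = -400)
Z = -480 (Z = -80 - 400 = -480)
w(C) = -480
√(w(124) + (-23*25*(-9) - 1*16023)) = √(-480 + (-23*25*(-9) - 1*16023)) = √(-480 + (-575*(-9) - 16023)) = √(-480 + (5175 - 16023)) = √(-480 - 10848) = √(-11328) = 8*I*√177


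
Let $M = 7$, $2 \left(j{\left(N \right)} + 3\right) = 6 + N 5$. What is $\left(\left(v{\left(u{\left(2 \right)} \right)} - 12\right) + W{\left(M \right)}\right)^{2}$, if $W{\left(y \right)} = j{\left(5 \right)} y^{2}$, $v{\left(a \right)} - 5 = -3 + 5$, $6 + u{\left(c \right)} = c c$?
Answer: $\frac{1476225}{4} \approx 3.6906 \cdot 10^{5}$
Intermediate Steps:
$j{\left(N \right)} = \frac{5 N}{2}$ ($j{\left(N \right)} = -3 + \frac{6 + N 5}{2} = -3 + \frac{6 + 5 N}{2} = -3 + \left(3 + \frac{5 N}{2}\right) = \frac{5 N}{2}$)
$u{\left(c \right)} = -6 + c^{2}$ ($u{\left(c \right)} = -6 + c c = -6 + c^{2}$)
$v{\left(a \right)} = 7$ ($v{\left(a \right)} = 5 + \left(-3 + 5\right) = 5 + 2 = 7$)
$W{\left(y \right)} = \frac{25 y^{2}}{2}$ ($W{\left(y \right)} = \frac{5}{2} \cdot 5 y^{2} = \frac{25 y^{2}}{2}$)
$\left(\left(v{\left(u{\left(2 \right)} \right)} - 12\right) + W{\left(M \right)}\right)^{2} = \left(\left(7 - 12\right) + \frac{25 \cdot 7^{2}}{2}\right)^{2} = \left(-5 + \frac{25}{2} \cdot 49\right)^{2} = \left(-5 + \frac{1225}{2}\right)^{2} = \left(\frac{1215}{2}\right)^{2} = \frac{1476225}{4}$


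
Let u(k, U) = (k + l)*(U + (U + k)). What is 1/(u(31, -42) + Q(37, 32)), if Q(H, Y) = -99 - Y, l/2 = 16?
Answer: -1/3470 ≈ -0.00028818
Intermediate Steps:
l = 32 (l = 2*16 = 32)
u(k, U) = (32 + k)*(k + 2*U) (u(k, U) = (k + 32)*(U + (U + k)) = (32 + k)*(k + 2*U))
1/(u(31, -42) + Q(37, 32)) = 1/((31² + 32*31 + 64*(-42) + 2*(-42)*31) + (-99 - 1*32)) = 1/((961 + 992 - 2688 - 2604) + (-99 - 32)) = 1/(-3339 - 131) = 1/(-3470) = -1/3470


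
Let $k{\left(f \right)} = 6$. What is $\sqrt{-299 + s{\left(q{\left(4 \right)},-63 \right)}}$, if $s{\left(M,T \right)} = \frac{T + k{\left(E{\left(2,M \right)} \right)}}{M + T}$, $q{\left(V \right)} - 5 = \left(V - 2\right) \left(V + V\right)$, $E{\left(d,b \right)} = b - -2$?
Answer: $\frac{3 i \sqrt{6482}}{14} \approx 17.252 i$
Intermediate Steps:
$E{\left(d,b \right)} = 2 + b$ ($E{\left(d,b \right)} = b + 2 = 2 + b$)
$q{\left(V \right)} = 5 + 2 V \left(-2 + V\right)$ ($q{\left(V \right)} = 5 + \left(V - 2\right) \left(V + V\right) = 5 + \left(-2 + V\right) 2 V = 5 + 2 V \left(-2 + V\right)$)
$s{\left(M,T \right)} = \frac{6 + T}{M + T}$ ($s{\left(M,T \right)} = \frac{T + 6}{M + T} = \frac{6 + T}{M + T}$)
$\sqrt{-299 + s{\left(q{\left(4 \right)},-63 \right)}} = \sqrt{-299 + \frac{6 - 63}{\left(5 - 16 + 2 \cdot 4^{2}\right) - 63}} = \sqrt{-299 + \frac{1}{\left(5 - 16 + 2 \cdot 16\right) - 63} \left(-57\right)} = \sqrt{-299 + \frac{1}{\left(5 - 16 + 32\right) - 63} \left(-57\right)} = \sqrt{-299 + \frac{1}{21 - 63} \left(-57\right)} = \sqrt{-299 + \frac{1}{-42} \left(-57\right)} = \sqrt{-299 - - \frac{19}{14}} = \sqrt{-299 + \frac{19}{14}} = \sqrt{- \frac{4167}{14}} = \frac{3 i \sqrt{6482}}{14}$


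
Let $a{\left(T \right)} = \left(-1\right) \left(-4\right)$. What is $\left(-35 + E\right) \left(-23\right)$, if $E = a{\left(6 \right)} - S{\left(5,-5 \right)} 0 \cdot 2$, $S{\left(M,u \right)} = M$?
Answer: $713$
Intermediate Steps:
$a{\left(T \right)} = 4$
$E = 4$ ($E = 4 - 5 \cdot 0 \cdot 2 = 4 - 0 \cdot 2 = 4 - 0 = 4 + 0 = 4$)
$\left(-35 + E\right) \left(-23\right) = \left(-35 + 4\right) \left(-23\right) = \left(-31\right) \left(-23\right) = 713$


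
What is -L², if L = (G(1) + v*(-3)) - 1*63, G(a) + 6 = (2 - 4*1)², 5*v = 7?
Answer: -119716/25 ≈ -4788.6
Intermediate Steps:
v = 7/5 (v = (⅕)*7 = 7/5 ≈ 1.4000)
G(a) = -2 (G(a) = -6 + (2 - 4*1)² = -6 + (2 - 4)² = -6 + (-2)² = -6 + 4 = -2)
L = -346/5 (L = (-2 + (7/5)*(-3)) - 1*63 = (-2 - 21/5) - 63 = -31/5 - 63 = -346/5 ≈ -69.200)
-L² = -(-346/5)² = -1*119716/25 = -119716/25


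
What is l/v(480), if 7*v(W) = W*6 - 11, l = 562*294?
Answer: 1156596/2869 ≈ 403.14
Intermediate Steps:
l = 165228
v(W) = -11/7 + 6*W/7 (v(W) = (W*6 - 11)/7 = (6*W - 11)/7 = (-11 + 6*W)/7 = -11/7 + 6*W/7)
l/v(480) = 165228/(-11/7 + (6/7)*480) = 165228/(-11/7 + 2880/7) = 165228/(2869/7) = 165228*(7/2869) = 1156596/2869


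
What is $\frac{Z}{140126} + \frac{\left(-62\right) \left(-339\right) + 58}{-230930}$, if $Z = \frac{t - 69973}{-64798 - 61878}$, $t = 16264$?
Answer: $- \frac{26721376240429}{292796166398120} \approx -0.091263$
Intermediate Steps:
$Z = \frac{53709}{126676}$ ($Z = \frac{16264 - 69973}{-64798 - 61878} = - \frac{53709}{-126676} = \left(-53709\right) \left(- \frac{1}{126676}\right) = \frac{53709}{126676} \approx 0.42399$)
$\frac{Z}{140126} + \frac{\left(-62\right) \left(-339\right) + 58}{-230930} = \frac{53709}{126676 \cdot 140126} + \frac{\left(-62\right) \left(-339\right) + 58}{-230930} = \frac{53709}{126676} \cdot \frac{1}{140126} + \left(21018 + 58\right) \left(- \frac{1}{230930}\right) = \frac{53709}{17750601176} + 21076 \left(- \frac{1}{230930}\right) = \frac{53709}{17750601176} - \frac{10538}{115465} = - \frac{26721376240429}{292796166398120}$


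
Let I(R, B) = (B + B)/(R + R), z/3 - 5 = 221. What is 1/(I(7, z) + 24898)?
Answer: 7/174964 ≈ 4.0008e-5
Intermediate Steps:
z = 678 (z = 15 + 3*221 = 15 + 663 = 678)
I(R, B) = B/R (I(R, B) = (2*B)/((2*R)) = (2*B)*(1/(2*R)) = B/R)
1/(I(7, z) + 24898) = 1/(678/7 + 24898) = 1/(174964/7) = 7/174964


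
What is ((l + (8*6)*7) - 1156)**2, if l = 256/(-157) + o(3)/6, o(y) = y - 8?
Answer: 600254607121/887364 ≈ 6.7645e+5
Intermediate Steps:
o(y) = -8 + y
l = -2321/942 (l = 256/(-157) + (-8 + 3)/6 = 256*(-1/157) - 5*1/6 = -256/157 - 5/6 = -2321/942 ≈ -2.4639)
((l + (8*6)*7) - 1156)**2 = ((-2321/942 + (8*6)*7) - 1156)**2 = ((-2321/942 + 48*7) - 1156)**2 = ((-2321/942 + 336) - 1156)**2 = (314191/942 - 1156)**2 = (-774761/942)**2 = 600254607121/887364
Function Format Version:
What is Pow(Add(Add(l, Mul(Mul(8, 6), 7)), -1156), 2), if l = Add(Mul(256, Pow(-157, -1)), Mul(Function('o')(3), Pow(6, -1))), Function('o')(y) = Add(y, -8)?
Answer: Rational(600254607121, 887364) ≈ 6.7645e+5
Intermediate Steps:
Function('o')(y) = Add(-8, y)
l = Rational(-2321, 942) (l = Add(Mul(256, Pow(-157, -1)), Mul(Add(-8, 3), Pow(6, -1))) = Add(Mul(256, Rational(-1, 157)), Mul(-5, Rational(1, 6))) = Add(Rational(-256, 157), Rational(-5, 6)) = Rational(-2321, 942) ≈ -2.4639)
Pow(Add(Add(l, Mul(Mul(8, 6), 7)), -1156), 2) = Pow(Add(Add(Rational(-2321, 942), Mul(Mul(8, 6), 7)), -1156), 2) = Pow(Add(Add(Rational(-2321, 942), Mul(48, 7)), -1156), 2) = Pow(Add(Add(Rational(-2321, 942), 336), -1156), 2) = Pow(Add(Rational(314191, 942), -1156), 2) = Pow(Rational(-774761, 942), 2) = Rational(600254607121, 887364)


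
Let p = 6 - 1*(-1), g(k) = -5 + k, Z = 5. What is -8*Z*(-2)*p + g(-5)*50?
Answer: 60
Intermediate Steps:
p = 7 (p = 6 + 1 = 7)
-8*Z*(-2)*p + g(-5)*50 = -8*5*(-2)*7 + (-5 - 5)*50 = -(-80)*7 - 10*50 = -8*(-70) - 500 = 560 - 500 = 60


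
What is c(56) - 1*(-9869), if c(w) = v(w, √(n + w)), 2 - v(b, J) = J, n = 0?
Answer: 9871 - 2*√14 ≈ 9863.5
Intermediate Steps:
v(b, J) = 2 - J
c(w) = 2 - √w (c(w) = 2 - √(0 + w) = 2 - √w)
c(56) - 1*(-9869) = (2 - √56) - 1*(-9869) = (2 - 2*√14) + 9869 = 9871 - 2*√14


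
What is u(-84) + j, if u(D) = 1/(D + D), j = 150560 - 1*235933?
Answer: -14342665/168 ≈ -85373.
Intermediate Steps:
j = -85373 (j = 150560 - 235933 = -85373)
u(D) = 1/(2*D)
u(-84) + j = (½)/(-84) - 85373 = (½)*(-1/84) - 85373 = -1/168 - 85373 = -14342665/168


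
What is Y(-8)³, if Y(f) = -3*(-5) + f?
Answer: 343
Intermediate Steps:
Y(f) = 15 + f
Y(-8)³ = (15 - 8)³ = 7³ = 343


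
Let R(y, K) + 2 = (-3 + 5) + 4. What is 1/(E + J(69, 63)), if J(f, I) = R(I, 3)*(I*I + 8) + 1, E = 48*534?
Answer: 1/41541 ≈ 2.4073e-5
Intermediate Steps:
R(y, K) = 4 (R(y, K) = -2 + ((-3 + 5) + 4) = -2 + (2 + 4) = -2 + 6 = 4)
E = 25632
J(f, I) = 33 + 4*I² (J(f, I) = 4*(I*I + 8) + 1 = 4*(I² + 8) + 1 = 4*(8 + I²) + 1 = (32 + 4*I²) + 1 = 33 + 4*I²)
1/(E + J(69, 63)) = 1/(25632 + (33 + 4*63²)) = 1/(25632 + (33 + 4*3969)) = 1/(25632 + (33 + 15876)) = 1/(25632 + 15909) = 1/41541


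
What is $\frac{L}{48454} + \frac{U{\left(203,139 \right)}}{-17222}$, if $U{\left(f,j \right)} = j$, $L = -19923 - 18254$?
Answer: $- \frac{166054850}{208618697} \approx -0.79597$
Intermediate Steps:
$L = -38177$
$\frac{L}{48454} + \frac{U{\left(203,139 \right)}}{-17222} = - \frac{38177}{48454} + \frac{139}{-17222} = \left(-38177\right) \frac{1}{48454} + 139 \left(- \frac{1}{17222}\right) = - \frac{38177}{48454} - \frac{139}{17222} = - \frac{166054850}{208618697}$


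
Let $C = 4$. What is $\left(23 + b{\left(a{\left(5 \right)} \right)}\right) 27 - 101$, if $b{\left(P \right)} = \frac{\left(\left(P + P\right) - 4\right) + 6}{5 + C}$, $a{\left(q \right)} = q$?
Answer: $556$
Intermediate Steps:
$b{\left(P \right)} = \frac{2}{9} + \frac{2 P}{9}$ ($b{\left(P \right)} = \frac{\left(\left(P + P\right) - 4\right) + 6}{5 + 4} = \frac{\left(2 P - 4\right) + 6}{9} = \left(\left(-4 + 2 P\right) + 6\right) \frac{1}{9} = \left(2 + 2 P\right) \frac{1}{9} = \frac{2}{9} + \frac{2 P}{9}$)
$\left(23 + b{\left(a{\left(5 \right)} \right)}\right) 27 - 101 = \left(23 + \left(\frac{2}{9} + \frac{2}{9} \cdot 5\right)\right) 27 - 101 = \left(23 + \left(\frac{2}{9} + \frac{10}{9}\right)\right) 27 - 101 = \left(23 + \frac{4}{3}\right) 27 - 101 = \frac{73}{3} \cdot 27 - 101 = 657 - 101 = 556$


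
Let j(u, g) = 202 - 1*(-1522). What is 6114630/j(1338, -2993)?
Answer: 3057315/862 ≈ 3546.8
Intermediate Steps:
j(u, g) = 1724 (j(u, g) = 202 + 1522 = 1724)
6114630/j(1338, -2993) = 6114630/1724 = 6114630*(1/1724) = 3057315/862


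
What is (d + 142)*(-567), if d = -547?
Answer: 229635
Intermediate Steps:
(d + 142)*(-567) = (-547 + 142)*(-567) = -405*(-567) = 229635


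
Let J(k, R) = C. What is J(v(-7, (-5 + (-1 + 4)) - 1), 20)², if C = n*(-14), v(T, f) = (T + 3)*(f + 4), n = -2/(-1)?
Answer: 784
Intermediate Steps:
n = 2 (n = -2*(-1) = 2)
v(T, f) = (3 + T)*(4 + f)
C = -28 (C = 2*(-14) = -28)
J(k, R) = -28
J(v(-7, (-5 + (-1 + 4)) - 1), 20)² = (-28)² = 784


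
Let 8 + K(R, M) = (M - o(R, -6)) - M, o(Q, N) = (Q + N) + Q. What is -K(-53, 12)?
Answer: -104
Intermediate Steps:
o(Q, N) = N + 2*Q (o(Q, N) = (N + Q) + Q = N + 2*Q)
K(R, M) = -2 - 2*R (K(R, M) = -8 + ((M - (-6 + 2*R)) - M) = -8 + ((M + (6 - 2*R)) - M) = -8 + ((6 + M - 2*R) - M) = -8 + (6 - 2*R) = -2 - 2*R)
-K(-53, 12) = -(-2 - 2*(-53)) = -(-2 + 106) = -1*104 = -104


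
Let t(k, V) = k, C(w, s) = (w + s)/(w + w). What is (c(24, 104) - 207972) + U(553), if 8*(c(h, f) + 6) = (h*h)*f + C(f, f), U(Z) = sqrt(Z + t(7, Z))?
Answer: -1603919/8 + 4*sqrt(35) ≈ -2.0047e+5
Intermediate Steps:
C(w, s) = (s + w)/(2*w) (C(w, s) = (s + w)/((2*w)) = (s + w)*(1/(2*w)) = (s + w)/(2*w))
U(Z) = sqrt(7 + Z) (U(Z) = sqrt(Z + 7) = sqrt(7 + Z))
c(h, f) = -47/8 + f*h**2/8 (c(h, f) = -6 + ((h*h)*f + (f + f)/(2*f))/8 = -6 + (h**2*f + (2*f)/(2*f))/8 = -6 + (f*h**2 + 1)/8 = -6 + (1 + f*h**2)/8 = -6 + (1/8 + f*h**2/8) = -47/8 + f*h**2/8)
(c(24, 104) - 207972) + U(553) = ((-47/8 + (1/8)*104*24**2) - 207972) + sqrt(7 + 553) = ((-47/8 + (1/8)*104*576) - 207972) + sqrt(560) = ((-47/8 + 7488) - 207972) + 4*sqrt(35) = (59857/8 - 207972) + 4*sqrt(35) = -1603919/8 + 4*sqrt(35)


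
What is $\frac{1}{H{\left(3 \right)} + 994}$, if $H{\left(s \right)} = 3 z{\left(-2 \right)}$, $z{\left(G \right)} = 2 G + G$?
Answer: $\frac{1}{976} \approx 0.0010246$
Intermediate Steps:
$z{\left(G \right)} = 3 G$
$H{\left(s \right)} = -18$ ($H{\left(s \right)} = 3 \cdot 3 \left(-2\right) = 3 \left(-6\right) = -18$)
$\frac{1}{H{\left(3 \right)} + 994} = \frac{1}{-18 + 994} = \frac{1}{976}$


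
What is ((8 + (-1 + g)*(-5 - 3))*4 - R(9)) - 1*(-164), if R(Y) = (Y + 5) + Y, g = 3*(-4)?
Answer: 589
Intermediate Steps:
g = -12
R(Y) = 5 + 2*Y (R(Y) = (5 + Y) + Y = 5 + 2*Y)
((8 + (-1 + g)*(-5 - 3))*4 - R(9)) - 1*(-164) = ((8 + (-1 - 12)*(-5 - 3))*4 - (5 + 2*9)) - 1*(-164) = ((8 - 13*(-8))*4 - (5 + 18)) + 164 = ((8 + 104)*4 - 1*23) + 164 = (112*4 - 23) + 164 = (448 - 23) + 164 = 425 + 164 = 589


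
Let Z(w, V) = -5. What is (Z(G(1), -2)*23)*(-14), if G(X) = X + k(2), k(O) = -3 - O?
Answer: 1610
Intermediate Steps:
G(X) = -5 + X (G(X) = X + (-3 - 1*2) = X + (-3 - 2) = X - 5 = -5 + X)
(Z(G(1), -2)*23)*(-14) = -5*23*(-14) = -115*(-14) = 1610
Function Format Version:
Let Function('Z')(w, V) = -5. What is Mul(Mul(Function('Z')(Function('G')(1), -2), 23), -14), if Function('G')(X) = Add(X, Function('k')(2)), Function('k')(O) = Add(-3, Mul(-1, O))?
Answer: 1610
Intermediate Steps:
Function('G')(X) = Add(-5, X) (Function('G')(X) = Add(X, Add(-3, Mul(-1, 2))) = Add(X, Add(-3, -2)) = Add(X, -5) = Add(-5, X))
Mul(Mul(Function('Z')(Function('G')(1), -2), 23), -14) = Mul(Mul(-5, 23), -14) = Mul(-115, -14) = 1610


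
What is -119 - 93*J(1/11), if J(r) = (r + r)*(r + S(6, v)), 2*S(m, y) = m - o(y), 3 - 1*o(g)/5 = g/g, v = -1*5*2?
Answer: -10493/121 ≈ -86.719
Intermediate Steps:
v = -10 (v = -5*2 = -10)
o(g) = 10 (o(g) = 15 - 5*g/g = 15 - 5*1 = 15 - 5 = 10)
S(m, y) = -5 + m/2 (S(m, y) = (m - 1*10)/2 = (m - 10)/2 = (-10 + m)/2 = -5 + m/2)
J(r) = 2*r*(-2 + r) (J(r) = (r + r)*(r + (-5 + (½)*6)) = (2*r)*(r + (-5 + 3)) = (2*r)*(r - 2) = (2*r)*(-2 + r) = 2*r*(-2 + r))
-119 - 93*J(1/11) = -119 - 186*(-2 + 1/11)/11 = -119 - 186*(-21)/(11*11) = -119 - 93*(-42/121) = -119 + 3906/121 = -10493/121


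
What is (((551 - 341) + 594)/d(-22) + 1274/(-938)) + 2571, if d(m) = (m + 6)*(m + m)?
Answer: 30314683/11792 ≈ 2570.8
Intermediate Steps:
d(m) = 2*m*(6 + m) (d(m) = (6 + m)*(2*m) = 2*m*(6 + m))
(((551 - 341) + 594)/d(-22) + 1274/(-938)) + 2571 = (((551 - 341) + 594)/((2*(-22)*(6 - 22))) + 1274/(-938)) + 2571 = ((210 + 594)/((2*(-22)*(-16))) + 1274*(-1/938)) + 2571 = (804/704 - 91/67) + 2571 = (804*(1/704) - 91/67) + 2571 = (201/176 - 91/67) + 2571 = -2549/11792 + 2571 = 30314683/11792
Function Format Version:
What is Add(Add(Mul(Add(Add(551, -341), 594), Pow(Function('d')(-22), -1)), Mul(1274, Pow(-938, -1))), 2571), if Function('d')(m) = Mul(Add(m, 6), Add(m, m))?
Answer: Rational(30314683, 11792) ≈ 2570.8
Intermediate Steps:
Function('d')(m) = Mul(2, m, Add(6, m)) (Function('d')(m) = Mul(Add(6, m), Mul(2, m)) = Mul(2, m, Add(6, m)))
Add(Add(Mul(Add(Add(551, -341), 594), Pow(Function('d')(-22), -1)), Mul(1274, Pow(-938, -1))), 2571) = Add(Add(Mul(Add(Add(551, -341), 594), Pow(Mul(2, -22, Add(6, -22)), -1)), Mul(1274, Pow(-938, -1))), 2571) = Add(Add(Mul(Add(210, 594), Pow(Mul(2, -22, -16), -1)), Mul(1274, Rational(-1, 938))), 2571) = Add(Add(Mul(804, Pow(704, -1)), Rational(-91, 67)), 2571) = Add(Add(Mul(804, Rational(1, 704)), Rational(-91, 67)), 2571) = Add(Add(Rational(201, 176), Rational(-91, 67)), 2571) = Add(Rational(-2549, 11792), 2571) = Rational(30314683, 11792)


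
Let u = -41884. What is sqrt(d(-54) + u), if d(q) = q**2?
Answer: 2*I*sqrt(9742) ≈ 197.4*I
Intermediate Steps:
sqrt(d(-54) + u) = sqrt((-54)**2 - 41884) = sqrt(2916 - 41884) = sqrt(-38968) = 2*I*sqrt(9742)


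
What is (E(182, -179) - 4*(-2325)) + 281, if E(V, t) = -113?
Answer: 9468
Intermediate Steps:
(E(182, -179) - 4*(-2325)) + 281 = (-113 - 4*(-2325)) + 281 = (-113 + 9300) + 281 = 9187 + 281 = 9468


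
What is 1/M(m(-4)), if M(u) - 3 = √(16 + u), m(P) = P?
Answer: -1 + 2*√3/3 ≈ 0.15470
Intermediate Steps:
M(u) = 3 + √(16 + u)
1/M(m(-4)) = 1/(3 + √(16 - 4)) = 1/(3 + √12) = 1/(3 + 2*√3)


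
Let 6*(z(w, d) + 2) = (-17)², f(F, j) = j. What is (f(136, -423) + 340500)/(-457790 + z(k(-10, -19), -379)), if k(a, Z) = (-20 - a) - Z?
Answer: -2040462/2746463 ≈ -0.74294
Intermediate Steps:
k(a, Z) = -20 - Z - a
z(w, d) = 277/6 (z(w, d) = -2 + (⅙)*(-17)² = -2 + (⅙)*289 = -2 + 289/6 = 277/6)
(f(136, -423) + 340500)/(-457790 + z(k(-10, -19), -379)) = (-423 + 340500)/(-457790 + 277/6) = 340077/(-2746463/6) = 340077*(-6/2746463) = -2040462/2746463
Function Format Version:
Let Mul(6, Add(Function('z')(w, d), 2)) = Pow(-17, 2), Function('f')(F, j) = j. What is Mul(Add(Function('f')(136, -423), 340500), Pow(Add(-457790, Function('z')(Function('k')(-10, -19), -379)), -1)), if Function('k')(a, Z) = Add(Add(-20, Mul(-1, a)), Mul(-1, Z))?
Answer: Rational(-2040462, 2746463) ≈ -0.74294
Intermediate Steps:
Function('k')(a, Z) = Add(-20, Mul(-1, Z), Mul(-1, a))
Function('z')(w, d) = Rational(277, 6) (Function('z')(w, d) = Add(-2, Mul(Rational(1, 6), Pow(-17, 2))) = Add(-2, Mul(Rational(1, 6), 289)) = Add(-2, Rational(289, 6)) = Rational(277, 6))
Mul(Add(Function('f')(136, -423), 340500), Pow(Add(-457790, Function('z')(Function('k')(-10, -19), -379)), -1)) = Mul(Add(-423, 340500), Pow(Add(-457790, Rational(277, 6)), -1)) = Mul(340077, Pow(Rational(-2746463, 6), -1)) = Mul(340077, Rational(-6, 2746463)) = Rational(-2040462, 2746463)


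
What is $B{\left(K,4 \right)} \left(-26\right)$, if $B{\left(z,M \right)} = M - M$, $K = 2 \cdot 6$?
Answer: $0$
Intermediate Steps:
$K = 12$
$B{\left(z,M \right)} = 0$
$B{\left(K,4 \right)} \left(-26\right) = 0 \left(-26\right) = 0$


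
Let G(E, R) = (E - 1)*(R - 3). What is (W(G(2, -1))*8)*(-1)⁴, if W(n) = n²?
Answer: 128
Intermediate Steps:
G(E, R) = (-1 + E)*(-3 + R)
(W(G(2, -1))*8)*(-1)⁴ = ((3 - 1*(-1) - 3*2 + 2*(-1))²*8)*(-1)⁴ = ((3 + 1 - 6 - 2)²*8)*1 = ((-4)²*8)*1 = (16*8)*1 = 128*1 = 128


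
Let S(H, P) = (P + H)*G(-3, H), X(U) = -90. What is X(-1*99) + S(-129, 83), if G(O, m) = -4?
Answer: 94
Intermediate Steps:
S(H, P) = -4*H - 4*P (S(H, P) = (P + H)*(-4) = (H + P)*(-4) = -4*H - 4*P)
X(-1*99) + S(-129, 83) = -90 + (-4*(-129) - 4*83) = -90 + (516 - 332) = -90 + 184 = 94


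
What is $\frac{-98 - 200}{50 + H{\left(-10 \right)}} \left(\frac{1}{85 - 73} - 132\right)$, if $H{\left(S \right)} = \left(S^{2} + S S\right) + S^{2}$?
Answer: $\frac{235867}{2100} \approx 112.32$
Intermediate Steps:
$H{\left(S \right)} = 3 S^{2}$ ($H{\left(S \right)} = \left(S^{2} + S^{2}\right) + S^{2} = 2 S^{2} + S^{2} = 3 S^{2}$)
$\frac{-98 - 200}{50 + H{\left(-10 \right)}} \left(\frac{1}{85 - 73} - 132\right) = \frac{-98 - 200}{50 + 3 \left(-10\right)^{2}} \left(\frac{1}{85 - 73} - 132\right) = - \frac{298}{50 + 3 \cdot 100} \left(\frac{1}{12} - 132\right) = - \frac{298}{50 + 300} \left(\frac{1}{12} - 132\right) = - \frac{298}{350} \left(- \frac{1583}{12}\right) = \left(-298\right) \frac{1}{350} \left(- \frac{1583}{12}\right) = \left(- \frac{149}{175}\right) \left(- \frac{1583}{12}\right) = \frac{235867}{2100}$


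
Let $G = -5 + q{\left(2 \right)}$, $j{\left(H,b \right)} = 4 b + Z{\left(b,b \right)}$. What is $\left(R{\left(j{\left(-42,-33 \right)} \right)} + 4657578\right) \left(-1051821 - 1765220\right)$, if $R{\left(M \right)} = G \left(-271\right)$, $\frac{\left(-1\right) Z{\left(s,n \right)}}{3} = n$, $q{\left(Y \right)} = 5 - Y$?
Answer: $-13122115022920$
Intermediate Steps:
$Z{\left(s,n \right)} = - 3 n$
$j{\left(H,b \right)} = b$ ($j{\left(H,b \right)} = 4 b - 3 b = b$)
$G = -2$ ($G = -5 + \left(5 - 2\right) = -5 + 3 = -2$)
$R{\left(M \right)} = 542$ ($R{\left(M \right)} = \left(-2\right) \left(-271\right) = 542$)
$\left(R{\left(j{\left(-42,-33 \right)} \right)} + 4657578\right) \left(-1051821 - 1765220\right) = \left(542 + 4657578\right) \left(-1051821 - 1765220\right) = 4658120 \left(-2817041\right) = -13122115022920$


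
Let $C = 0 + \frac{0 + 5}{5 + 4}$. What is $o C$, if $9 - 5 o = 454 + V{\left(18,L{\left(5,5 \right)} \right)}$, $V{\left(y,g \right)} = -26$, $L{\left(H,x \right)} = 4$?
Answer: $- \frac{419}{9} \approx -46.556$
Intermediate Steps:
$C = \frac{5}{9}$ ($C = 0 + \frac{5}{9} = \frac{5}{9} \approx 0.55556$)
$o = - \frac{419}{5}$ ($o = \frac{9}{5} - \frac{454 - 26}{5} = \frac{9}{5} - \frac{428}{5} = - \frac{419}{5} \approx -83.8$)
$o C = \left(- \frac{419}{5}\right) \frac{5}{9} = - \frac{419}{9}$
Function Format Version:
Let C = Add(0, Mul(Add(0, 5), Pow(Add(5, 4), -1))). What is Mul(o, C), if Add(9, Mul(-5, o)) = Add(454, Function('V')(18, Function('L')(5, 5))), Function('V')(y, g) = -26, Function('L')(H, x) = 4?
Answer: Rational(-419, 9) ≈ -46.556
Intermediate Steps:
C = Rational(5, 9) (C = Add(0, Mul(5, Pow(9, -1))) = Add(0, Mul(5, Rational(1, 9))) = Add(0, Rational(5, 9)) = Rational(5, 9) ≈ 0.55556)
o = Rational(-419, 5) (o = Add(Rational(9, 5), Mul(Rational(-1, 5), Add(454, -26))) = Add(Rational(9, 5), Mul(Rational(-1, 5), 428)) = Add(Rational(9, 5), Rational(-428, 5)) = Rational(-419, 5) ≈ -83.800)
Mul(o, C) = Mul(Rational(-419, 5), Rational(5, 9)) = Rational(-419, 9)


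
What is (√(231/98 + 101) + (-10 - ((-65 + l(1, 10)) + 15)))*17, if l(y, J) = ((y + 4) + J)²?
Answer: -3145 + 17*√20258/14 ≈ -2972.2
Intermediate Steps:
l(y, J) = (4 + J + y)² (l(y, J) = ((4 + y) + J)² = (4 + J + y)²)
(√(231/98 + 101) + (-10 - ((-65 + l(1, 10)) + 15)))*17 = (√(231/98 + 101) + (-10 - ((-65 + (4 + 10 + 1)²) + 15)))*17 = (√(231*(1/98) + 101) + (-10 - ((-65 + 15²) + 15)))*17 = (√(33/14 + 101) + (-10 - ((-65 + 225) + 15)))*17 = (√(1447/14) + (-10 - (160 + 15)))*17 = (√20258/14 + (-10 - 1*175))*17 = (√20258/14 + (-10 - 175))*17 = (√20258/14 - 185)*17 = (-185 + √20258/14)*17 = -3145 + 17*√20258/14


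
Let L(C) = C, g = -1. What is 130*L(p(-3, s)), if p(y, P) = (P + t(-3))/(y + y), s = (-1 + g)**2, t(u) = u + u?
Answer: 130/3 ≈ 43.333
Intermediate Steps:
t(u) = 2*u
s = 4 (s = (-1 - 1)**2 = (-2)**2 = 4)
p(y, P) = (-6 + P)/(2*y) (p(y, P) = (P + 2*(-3))/(y + y) = (P - 6)/((2*y)) = (-6 + P)*(1/(2*y)) = (-6 + P)/(2*y))
130*L(p(-3, s)) = 130*((1/2)*(-6 + 4)/(-3)) = 130*((1/2)*(-1/3)*(-2)) = 130*(1/3) = 130/3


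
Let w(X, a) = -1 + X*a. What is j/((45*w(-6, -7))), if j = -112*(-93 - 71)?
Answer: 448/45 ≈ 9.9556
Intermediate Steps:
j = 18368 (j = -112*(-164) = 18368)
j/((45*w(-6, -7))) = 18368/((45*(-1 - 6*(-7)))) = 18368/((45*(-1 + 42))) = 18368/((45*41)) = 18368/1845 = 18368*(1/1845) = 448/45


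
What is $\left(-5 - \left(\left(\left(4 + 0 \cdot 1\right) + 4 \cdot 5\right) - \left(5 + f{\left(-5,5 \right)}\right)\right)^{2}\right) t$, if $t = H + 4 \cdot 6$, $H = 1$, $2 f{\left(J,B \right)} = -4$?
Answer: $-11150$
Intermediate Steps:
$f{\left(J,B \right)} = -2$ ($f{\left(J,B \right)} = \frac{1}{2} \left(-4\right) = -2$)
$t = 25$ ($t = 1 + 4 \cdot 6 = 1 + 24 = 25$)
$\left(-5 - \left(\left(\left(4 + 0 \cdot 1\right) + 4 \cdot 5\right) - \left(5 + f{\left(-5,5 \right)}\right)\right)^{2}\right) t = \left(-5 - \left(\left(\left(4 + 0 \cdot 1\right) + 4 \cdot 5\right) - 3\right)^{2}\right) 25 = \left(-5 - \left(\left(\left(4 + 0\right) + 20\right) + \left(-5 + 2\right)\right)^{2}\right) 25 = \left(-5 - \left(\left(4 + 20\right) - 3\right)^{2}\right) 25 = \left(-5 - \left(24 - 3\right)^{2}\right) 25 = \left(-5 - 21^{2}\right) 25 = \left(-5 - 441\right) 25 = \left(-446\right) 25 = -11150$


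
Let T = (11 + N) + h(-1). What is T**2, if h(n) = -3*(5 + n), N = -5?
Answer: 36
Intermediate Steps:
h(n) = -15 - 3*n
T = -6 (T = (11 - 5) + (-15 - 3*(-1)) = 6 + (-15 + 3) = 6 - 12 = -6)
T**2 = (-6)**2 = 36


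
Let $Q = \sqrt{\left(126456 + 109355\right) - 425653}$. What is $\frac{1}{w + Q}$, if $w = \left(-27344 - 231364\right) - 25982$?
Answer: $- \frac{142345}{40524292971} - \frac{i \sqrt{189842}}{81048585942} \approx -3.5126 \cdot 10^{-6} - 5.3759 \cdot 10^{-9} i$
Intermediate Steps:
$w = -284690$ ($w = -258708 - 25982 = -284690$)
$Q = i \sqrt{189842}$ ($Q = \sqrt{235811 - 425653} = \sqrt{-189842} = i \sqrt{189842} \approx 435.71 i$)
$\frac{1}{w + Q} = \frac{1}{-284690 + i \sqrt{189842}}$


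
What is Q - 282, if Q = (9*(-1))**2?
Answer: -201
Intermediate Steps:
Q = 81 (Q = (-9)**2 = 81)
Q - 282 = 81 - 282 = -201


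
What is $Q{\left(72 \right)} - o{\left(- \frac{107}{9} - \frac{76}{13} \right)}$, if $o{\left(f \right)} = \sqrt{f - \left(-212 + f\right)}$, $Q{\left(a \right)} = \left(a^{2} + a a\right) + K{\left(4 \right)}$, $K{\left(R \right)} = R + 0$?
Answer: $10372 - 2 \sqrt{53} \approx 10357.0$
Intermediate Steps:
$K{\left(R \right)} = R$
$Q{\left(a \right)} = 4 + 2 a^{2}$ ($Q{\left(a \right)} = \left(a^{2} + a a\right) + 4 = \left(a^{2} + a^{2}\right) + 4 = 2 a^{2} + 4 = 4 + 2 a^{2}$)
$o{\left(f \right)} = 2 \sqrt{53}$ ($o{\left(f \right)} = \sqrt{212} = 2 \sqrt{53}$)
$Q{\left(72 \right)} - o{\left(- \frac{107}{9} - \frac{76}{13} \right)} = \left(4 + 2 \cdot 72^{2}\right) - 2 \sqrt{53} = \left(4 + 2 \cdot 5184\right) - 2 \sqrt{53} = \left(4 + 10368\right) - 2 \sqrt{53} = 10372 - 2 \sqrt{53}$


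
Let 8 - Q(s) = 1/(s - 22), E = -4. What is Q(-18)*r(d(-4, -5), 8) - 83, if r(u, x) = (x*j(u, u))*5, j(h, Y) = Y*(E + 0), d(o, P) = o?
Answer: 5053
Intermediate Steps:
Q(s) = 8 - 1/(-22 + s) (Q(s) = 8 - 1/(s - 22) = 8 - 1/(-22 + s))
j(h, Y) = -4*Y (j(h, Y) = Y*(-4 + 0) = Y*(-4) = -4*Y)
r(u, x) = -20*u*x (r(u, x) = (x*(-4*u))*5 = -4*u*x*5 = -20*u*x)
Q(-18)*r(d(-4, -5), 8) - 83 = ((-177 + 8*(-18))/(-22 - 18))*(-20*(-4)*8) - 83 = ((-177 - 144)/(-40))*640 - 83 = -1/40*(-321)*640 - 83 = (321/40)*640 - 83 = 5136 - 83 = 5053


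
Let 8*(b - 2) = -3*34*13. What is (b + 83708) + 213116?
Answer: 1186641/4 ≈ 2.9666e+5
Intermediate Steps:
b = -655/4 (b = 2 + (-3*34*13)/8 = 2 + (-102*13)/8 = 2 + (⅛)*(-1326) = 2 - 663/4 = -655/4 ≈ -163.75)
(b + 83708) + 213116 = (-655/4 + 83708) + 213116 = 334177/4 + 213116 = 1186641/4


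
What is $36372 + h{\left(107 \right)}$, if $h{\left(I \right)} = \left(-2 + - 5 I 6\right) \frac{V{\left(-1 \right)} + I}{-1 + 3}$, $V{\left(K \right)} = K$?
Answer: $-133864$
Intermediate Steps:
$h{\left(I \right)} = \left(-2 - 30 I\right) \left(- \frac{1}{2} + \frac{I}{2}\right)$ ($h{\left(I \right)} = \left(-2 + - 5 I 6\right) \frac{-1 + I}{-1 + 3} = \left(-2 - 30 I\right) \frac{-1 + I}{2} = \left(-2 - 30 I\right) \left(-1 + I\right) \frac{1}{2} = \left(-2 - 30 I\right) \left(- \frac{1}{2} + \frac{I}{2}\right)$)
$36372 + h{\left(107 \right)} = 36372 + \left(1 - 15 \cdot 107^{2} + 14 \cdot 107\right) = 36372 + \left(1 - 171735 + 1498\right) = 36372 - 170236 = -133864$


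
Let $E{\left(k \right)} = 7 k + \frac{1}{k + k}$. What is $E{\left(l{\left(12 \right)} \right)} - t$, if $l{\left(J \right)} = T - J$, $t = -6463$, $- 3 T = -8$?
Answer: $\frac{1074799}{168} \approx 6397.6$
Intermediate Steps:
$T = \frac{8}{3}$ ($T = \left(- \frac{1}{3}\right) \left(-8\right) = \frac{8}{3} \approx 2.6667$)
$l{\left(J \right)} = \frac{8}{3} - J$
$E{\left(k \right)} = \frac{1}{2 k} + 7 k$ ($E{\left(k \right)} = 7 k + \frac{1}{2 k} = \frac{1}{2 k} + 7 k$)
$E{\left(l{\left(12 \right)} \right)} - t = \left(\frac{1}{2 \left(\frac{8}{3} - 12\right)} + 7 \left(\frac{8}{3} - 12\right)\right) - -6463 = \left(\frac{1}{2 \left(\frac{8}{3} - 12\right)} + 7 \left(\frac{8}{3} - 12\right)\right) + 6463 = \left(\frac{1}{2 \left(- \frac{28}{3}\right)} + 7 \left(- \frac{28}{3}\right)\right) + 6463 = \left(\frac{1}{2} \left(- \frac{3}{28}\right) - \frac{196}{3}\right) + 6463 = \left(- \frac{3}{56} - \frac{196}{3}\right) + 6463 = - \frac{10985}{168} + 6463 = \frac{1074799}{168}$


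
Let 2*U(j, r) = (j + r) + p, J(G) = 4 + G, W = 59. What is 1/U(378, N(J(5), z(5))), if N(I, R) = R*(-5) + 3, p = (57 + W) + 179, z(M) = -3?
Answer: 2/691 ≈ 0.0028944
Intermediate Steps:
p = 295 (p = (57 + 59) + 179 = 116 + 179 = 295)
N(I, R) = 3 - 5*R (N(I, R) = -5*R + 3 = 3 - 5*R)
U(j, r) = 295/2 + j/2 + r/2 (U(j, r) = ((j + r) + 295)/2 = (295 + j + r)/2 = 295/2 + j/2 + r/2)
1/U(378, N(J(5), z(5))) = 1/(295/2 + (½)*378 + (3 - 5*(-3))/2) = 1/(295/2 + 189 + (3 + 15)/2) = 1/(295/2 + 189 + (½)*18) = 1/(295/2 + 189 + 9) = 1/(691/2) = 2/691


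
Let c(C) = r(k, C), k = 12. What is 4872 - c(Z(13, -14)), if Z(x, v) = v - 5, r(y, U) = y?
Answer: 4860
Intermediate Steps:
Z(x, v) = -5 + v
c(C) = 12
4872 - c(Z(13, -14)) = 4872 - 1*12 = 4872 - 12 = 4860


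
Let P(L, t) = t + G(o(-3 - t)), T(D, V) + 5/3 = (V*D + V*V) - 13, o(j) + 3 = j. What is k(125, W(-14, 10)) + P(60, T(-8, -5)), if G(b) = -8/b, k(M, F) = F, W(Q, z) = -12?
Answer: 19507/507 ≈ 38.475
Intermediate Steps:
o(j) = -3 + j
T(D, V) = -44/3 + V² + D*V (T(D, V) = -5/3 + ((V*D + V*V) - 13) = -5/3 + ((D*V + V²) - 13) = -5/3 + ((V² + D*V) - 13) = -5/3 + (-13 + V² + D*V) = -44/3 + V² + D*V)
P(L, t) = t - 8/(-6 - t) (P(L, t) = t - 8/(-3 + (-3 - t)) = t - 8/(-6 - t))
k(125, W(-14, 10)) + P(60, T(-8, -5)) = -12 + (8 + (-44/3 + (-5)² - 8*(-5))*(6 + (-44/3 + (-5)² - 8*(-5))))/(6 + (-44/3 + (-5)² - 8*(-5))) = -12 + (8 + (-44/3 + 25 + 40)*(6 + (-44/3 + 25 + 40)))/(6 + (-44/3 + 25 + 40)) = -12 + (8 + 151*(6 + 151/3)/3)/(6 + 151/3) = -12 + (8 + (151/3)*(169/3))/(169/3) = -12 + 3*(8 + 25519/9)/169 = -12 + (3/169)*(25591/9) = -12 + 25591/507 = 19507/507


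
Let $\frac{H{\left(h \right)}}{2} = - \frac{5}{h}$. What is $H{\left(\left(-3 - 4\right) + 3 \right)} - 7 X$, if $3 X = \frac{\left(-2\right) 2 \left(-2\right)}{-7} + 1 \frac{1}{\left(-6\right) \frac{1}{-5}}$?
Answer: $\frac{29}{9} \approx 3.2222$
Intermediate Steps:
$H{\left(h \right)} = - \frac{10}{h}$ ($H{\left(h \right)} = 2 \left(- \frac{5}{h}\right) = - \frac{10}{h}$)
$X = - \frac{13}{126}$ ($X = \frac{\frac{\left(-2\right) 2 \left(-2\right)}{-7} + 1 \frac{1}{\left(-6\right) \frac{1}{-5}}}{3} = \frac{\left(-4\right) \left(-2\right) \left(- \frac{1}{7}\right) + 1 \frac{1}{\left(-6\right) \left(- \frac{1}{5}\right)}}{3} = \frac{8 \left(- \frac{1}{7}\right) + 1 \frac{1}{\frac{6}{5}}}{3} = \frac{- \frac{8}{7} + 1 \cdot \frac{5}{6}}{3} = \frac{- \frac{8}{7} + \frac{5}{6}}{3} = \frac{1}{3} \left(- \frac{13}{42}\right) = - \frac{13}{126} \approx -0.10317$)
$H{\left(\left(-3 - 4\right) + 3 \right)} - 7 X = - \frac{10}{\left(-3 - 4\right) + 3} - - \frac{13}{18} = - \frac{10}{-7 + 3} + \frac{13}{18} = - \frac{10}{-4} + \frac{13}{18} = \left(-10\right) \left(- \frac{1}{4}\right) + \frac{13}{18} = \frac{5}{2} + \frac{13}{18} = \frac{29}{9}$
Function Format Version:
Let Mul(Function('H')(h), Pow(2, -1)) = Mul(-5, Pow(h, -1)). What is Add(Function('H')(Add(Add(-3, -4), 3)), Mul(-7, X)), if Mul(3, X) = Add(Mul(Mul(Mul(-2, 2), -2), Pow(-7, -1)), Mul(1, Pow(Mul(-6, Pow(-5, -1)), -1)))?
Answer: Rational(29, 9) ≈ 3.2222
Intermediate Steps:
Function('H')(h) = Mul(-10, Pow(h, -1)) (Function('H')(h) = Mul(2, Mul(-5, Pow(h, -1))) = Mul(-10, Pow(h, -1)))
X = Rational(-13, 126) (X = Mul(Rational(1, 3), Add(Mul(Mul(Mul(-2, 2), -2), Pow(-7, -1)), Mul(1, Pow(Mul(-6, Pow(-5, -1)), -1)))) = Mul(Rational(1, 3), Add(Mul(Mul(-4, -2), Rational(-1, 7)), Mul(1, Pow(Mul(-6, Rational(-1, 5)), -1)))) = Mul(Rational(1, 3), Add(Mul(8, Rational(-1, 7)), Mul(1, Pow(Rational(6, 5), -1)))) = Mul(Rational(1, 3), Add(Rational(-8, 7), Mul(1, Rational(5, 6)))) = Mul(Rational(1, 3), Add(Rational(-8, 7), Rational(5, 6))) = Mul(Rational(1, 3), Rational(-13, 42)) = Rational(-13, 126) ≈ -0.10317)
Add(Function('H')(Add(Add(-3, -4), 3)), Mul(-7, X)) = Add(Mul(-10, Pow(Add(Add(-3, -4), 3), -1)), Mul(-7, Rational(-13, 126))) = Add(Mul(-10, Pow(Add(-7, 3), -1)), Rational(13, 18)) = Add(Mul(-10, Pow(-4, -1)), Rational(13, 18)) = Add(Mul(-10, Rational(-1, 4)), Rational(13, 18)) = Add(Rational(5, 2), Rational(13, 18)) = Rational(29, 9)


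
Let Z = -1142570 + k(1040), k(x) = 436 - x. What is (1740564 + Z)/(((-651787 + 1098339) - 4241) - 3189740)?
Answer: -597390/2747429 ≈ -0.21744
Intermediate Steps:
Z = -1143174 (Z = -1142570 + (436 - 1*1040) = -1142570 + (436 - 1040) = -1142570 - 604 = -1143174)
(1740564 + Z)/(((-651787 + 1098339) - 4241) - 3189740) = (1740564 - 1143174)/(((-651787 + 1098339) - 4241) - 3189740) = 597390/((446552 - 4241) - 3189740) = 597390/(442311 - 3189740) = 597390/(-2747429) = 597390*(-1/2747429) = -597390/2747429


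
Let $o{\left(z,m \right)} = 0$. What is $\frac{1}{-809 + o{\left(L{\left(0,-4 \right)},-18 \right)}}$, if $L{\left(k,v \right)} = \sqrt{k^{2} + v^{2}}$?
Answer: $- \frac{1}{809} \approx -0.0012361$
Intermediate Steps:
$\frac{1}{-809 + o{\left(L{\left(0,-4 \right)},-18 \right)}} = \frac{1}{-809 + 0} = \frac{1}{-809} = - \frac{1}{809}$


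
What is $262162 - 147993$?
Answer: $114169$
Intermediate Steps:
$262162 - 147993 = 114169$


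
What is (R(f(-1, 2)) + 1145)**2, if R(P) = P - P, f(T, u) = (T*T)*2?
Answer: 1311025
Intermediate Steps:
f(T, u) = 2*T**2 (f(T, u) = T**2*2 = 2*T**2)
R(P) = 0
(R(f(-1, 2)) + 1145)**2 = (0 + 1145)**2 = 1145**2 = 1311025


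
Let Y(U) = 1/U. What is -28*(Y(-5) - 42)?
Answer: 5908/5 ≈ 1181.6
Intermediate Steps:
-28*(Y(-5) - 42) = -28*(1/(-5) - 42) = -28*(-⅕ - 42) = -28*(-211/5) = 5908/5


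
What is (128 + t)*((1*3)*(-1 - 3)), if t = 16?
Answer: -1728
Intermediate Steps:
(128 + t)*((1*3)*(-1 - 3)) = (128 + 16)*((1*3)*(-1 - 3)) = 144*(3*(-4)) = 144*(-12) = -1728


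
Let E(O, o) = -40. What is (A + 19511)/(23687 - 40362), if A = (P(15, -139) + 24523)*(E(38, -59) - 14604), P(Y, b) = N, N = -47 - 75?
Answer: 357308733/16675 ≈ 21428.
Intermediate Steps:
N = -122
P(Y, b) = -122
A = -357328244 (A = (-122 + 24523)*(-40 - 14604) = 24401*(-14644) = -357328244)
(A + 19511)/(23687 - 40362) = (-357328244 + 19511)/(23687 - 40362) = -357308733/(-16675) = -357308733*(-1/16675) = 357308733/16675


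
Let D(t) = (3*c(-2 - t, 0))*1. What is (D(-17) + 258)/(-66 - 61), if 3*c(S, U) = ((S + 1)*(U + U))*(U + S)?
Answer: -258/127 ≈ -2.0315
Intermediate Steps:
c(S, U) = 2*U*(1 + S)*(S + U)/3 (c(S, U) = (((S + 1)*(U + U))*(U + S))/3 = (((1 + S)*(2*U))*(S + U))/3 = ((2*U*(1 + S))*(S + U))/3 = (2*U*(1 + S)*(S + U))/3 = 2*U*(1 + S)*(S + U)/3)
D(t) = 0 (D(t) = (3*((2/3)*0*((-2 - t) + 0 + (-2 - t)**2 + (-2 - t)*0)))*1 = (3*((2/3)*0*((-2 - t) + 0 + (-2 - t)**2 + 0)))*1 = (3*((2/3)*0*(-2 + (-2 - t)**2 - t)))*1 = (3*0)*1 = 0*1 = 0)
(D(-17) + 258)/(-66 - 61) = (0 + 258)/(-66 - 61) = 258/(-127) = 258*(-1/127) = -258/127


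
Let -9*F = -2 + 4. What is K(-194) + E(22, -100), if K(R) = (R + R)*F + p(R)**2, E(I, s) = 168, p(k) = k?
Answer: 341012/9 ≈ 37890.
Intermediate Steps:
F = -2/9 (F = -(-2 + 4)/9 = -1/9*2 = -2/9 ≈ -0.22222)
K(R) = R**2 - 4*R/9 (K(R) = (R + R)*(-2/9) + R**2 = (2*R)*(-2/9) + R**2 = -4*R/9 + R**2 = R**2 - 4*R/9)
K(-194) + E(22, -100) = (1/9)*(-194)*(-4 + 9*(-194)) + 168 = (1/9)*(-194)*(-4 - 1746) + 168 = (1/9)*(-194)*(-1750) + 168 = 339500/9 + 168 = 341012/9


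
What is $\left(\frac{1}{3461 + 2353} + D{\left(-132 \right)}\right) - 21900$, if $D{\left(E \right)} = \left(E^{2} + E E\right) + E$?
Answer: $\frac{74512225}{5814} \approx 12816.0$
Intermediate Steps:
$D{\left(E \right)} = E + 2 E^{2}$ ($D{\left(E \right)} = \left(E^{2} + E^{2}\right) + E = 2 E^{2} + E = E + 2 E^{2}$)
$\left(\frac{1}{3461 + 2353} + D{\left(-132 \right)}\right) - 21900 = \left(\frac{1}{3461 + 2353} - 132 \left(1 + 2 \left(-132\right)\right)\right) - 21900 = \left(\frac{1}{5814} - 132 \left(1 - 264\right)\right) - 21900 = \left(\frac{1}{5814} - -34716\right) - 21900 = \left(\frac{1}{5814} + 34716\right) - 21900 = \frac{201838825}{5814} - 21900 = \frac{74512225}{5814}$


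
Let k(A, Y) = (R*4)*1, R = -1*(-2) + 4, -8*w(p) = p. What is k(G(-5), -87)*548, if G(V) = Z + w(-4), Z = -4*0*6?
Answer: 13152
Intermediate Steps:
w(p) = -p/8
Z = 0 (Z = 0*6 = 0)
R = 6 (R = 2 + 4 = 6)
G(V) = ½ (G(V) = 0 - ⅛*(-4) = 0 + ½ = ½)
k(A, Y) = 24 (k(A, Y) = (6*4)*1 = 24*1 = 24)
k(G(-5), -87)*548 = 24*548 = 13152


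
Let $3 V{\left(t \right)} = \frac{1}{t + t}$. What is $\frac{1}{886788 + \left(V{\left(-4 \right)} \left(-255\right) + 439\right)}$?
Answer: $\frac{8}{7097901} \approx 1.1271 \cdot 10^{-6}$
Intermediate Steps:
$V{\left(t \right)} = \frac{1}{6 t}$ ($V{\left(t \right)} = \frac{1}{3 \left(t + t\right)} = \frac{1}{3 \cdot 2 t} = \frac{\frac{1}{2} \frac{1}{t}}{3} = \frac{1}{6 t}$)
$\frac{1}{886788 + \left(V{\left(-4 \right)} \left(-255\right) + 439\right)} = \frac{1}{886788 + \left(\frac{1}{6 \left(-4\right)} \left(-255\right) + 439\right)} = \frac{1}{886788 + \left(\frac{1}{6} \left(- \frac{1}{4}\right) \left(-255\right) + 439\right)} = \frac{1}{886788 + \left(\left(- \frac{1}{24}\right) \left(-255\right) + 439\right)} = \frac{1}{886788 + \left(\frac{85}{8} + 439\right)} = \frac{1}{886788 + \frac{3597}{8}} = \frac{1}{\frac{7097901}{8}} = \frac{8}{7097901}$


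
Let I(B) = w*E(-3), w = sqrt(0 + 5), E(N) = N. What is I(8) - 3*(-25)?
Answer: 75 - 3*sqrt(5) ≈ 68.292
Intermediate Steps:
w = sqrt(5) ≈ 2.2361
I(B) = -3*sqrt(5) (I(B) = sqrt(5)*(-3) = -3*sqrt(5))
I(8) - 3*(-25) = -3*sqrt(5) - 3*(-25) = -3*sqrt(5) + 75 = 75 - 3*sqrt(5)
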